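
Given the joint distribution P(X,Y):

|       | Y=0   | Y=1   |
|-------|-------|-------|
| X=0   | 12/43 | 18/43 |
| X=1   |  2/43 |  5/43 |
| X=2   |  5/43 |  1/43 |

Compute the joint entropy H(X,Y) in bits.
2.0938 bits

H(X,Y) = -Σ_{x,y} P(x,y) log₂ P(x,y). Per-cell terms -P(x,y)·log₂P(x,y):
  X=0: 0.51385, 0.52591
  X=1: 0.20587, 0.36097
  X=2: 0.36097, 0.12619
Sum of the 6 terms: H(X,Y) = 2.0938 bits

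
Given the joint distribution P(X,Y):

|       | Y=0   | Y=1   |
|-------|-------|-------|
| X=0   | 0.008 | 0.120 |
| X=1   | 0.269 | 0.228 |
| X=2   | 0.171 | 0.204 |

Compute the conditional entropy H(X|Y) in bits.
1.3300 bits

H(X|Y) = H(X,Y) - H(Y)

H(X,Y) = -Σ_{x,y} P(x,y) log₂ P(x,y). Per-cell terms -P(x,y)·log₂P(x,y):
  X=0: 0.0557, 0.3671
  X=1: 0.5096, 0.4863
  X=2: 0.4357, 0.4678
Sum of the 6 terms: H(X,Y) = 2.3222 bits

Marginal of Y (column sums):
  P(Y=0) = 0.008 + 0.269 + 0.171 = 0.448
  P(Y=1) = 0.120 + 0.228 + 0.204 = 0.552
H(Y) = -[0.448·log₂(0.448) + 0.552·log₂(0.552)]
  = 0.5190 + 0.4732 = 0.9922 bits

H(X|Y) = H(X,Y) - H(Y) = 2.3222 - 0.9922 = 1.3300 bits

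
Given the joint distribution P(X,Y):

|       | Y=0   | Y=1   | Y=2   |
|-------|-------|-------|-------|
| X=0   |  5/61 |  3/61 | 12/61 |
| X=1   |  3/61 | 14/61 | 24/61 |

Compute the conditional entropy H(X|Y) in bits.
0.8545 bits

H(X|Y) = H(X,Y) - H(Y)

H(X,Y) = -Σ_{x,y} P(x,y) log₂ P(x,y). Per-cell terms -P(x,y)·log₂P(x,y):
  X=0: 0.29580, 0.21373, 0.46146
  X=1: 0.21373, 0.48733, 0.52949
Sum of the 6 terms: H(X,Y) = 2.20154 bits

Marginal of Y (column sums):
  P(Y=0) = 5/61 + 3/61 = 8/61
  P(Y=1) = 3/61 + 14/61 = 17/61
  P(Y=2) = 12/61 + 24/61 = 36/61
H(Y) = -[(8/61)·log₂(8/61) + (17/61)·log₂(17/61) + (36/61)·log₂(36/61)]
  = 0.38436 + 0.51370 + 0.44900 = 1.34706 bits

H(X|Y) = H(X,Y) - H(Y) = 2.20154 - 1.34706 = 0.8545 bits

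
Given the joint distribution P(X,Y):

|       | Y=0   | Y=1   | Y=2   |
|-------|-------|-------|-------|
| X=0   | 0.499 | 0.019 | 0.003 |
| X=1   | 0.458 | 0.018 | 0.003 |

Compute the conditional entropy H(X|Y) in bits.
0.9987 bits

H(X|Y) = H(X,Y) - H(Y)

H(X,Y) = -Σ_{x,y} P(x,y) log₂ P(x,y). Per-cell terms -P(x,y)·log₂P(x,y):
  X=0: 0.500441, 0.108639, 0.025142
  X=1: 0.515974, 0.104325, 0.025142
Sum of the 6 terms: H(X,Y) = 1.27966 bits

Marginal of Y (column sums):
  P(Y=0) = 0.499 + 0.458 = 0.957
  P(Y=1) = 0.019 + 0.018 = 0.037
  P(Y=2) = 0.003 + 0.003 = 0.006
H(Y) = -[0.957·log₂(0.957) + 0.037·log₂(0.037) + 0.006·log₂(0.006)]
  = 0.060683 + 0.175984 + 0.044285 = 0.28095 bits

H(X|Y) = H(X,Y) - H(Y) = 1.27966 - 0.28095 = 0.9987 bits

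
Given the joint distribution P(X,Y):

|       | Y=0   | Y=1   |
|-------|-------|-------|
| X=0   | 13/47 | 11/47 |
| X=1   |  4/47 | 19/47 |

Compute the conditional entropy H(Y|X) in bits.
0.8343 bits

H(Y|X) = H(X,Y) - H(X)

H(X,Y) = -Σ_{x,y} P(x,y) log₂ P(x,y). Per-cell terms -P(x,y)·log₂P(x,y):
  X=0: 0.512850, 0.490356
  X=1: 0.302518, 0.528225
Sum of the 4 terms: H(X,Y) = 1.83395 bits

Marginal of X (row sums):
  P(X=0) = 13/47 + 11/47 = 24/47
  P(X=1) = 4/47 + 19/47 = 23/47
H(X) = -[(24/47)·log₂(24/47) + (23/47)·log₂(23/47)]
  = 0.495128 + 0.504545 = 0.99967 bits

H(Y|X) = H(X,Y) - H(X) = 1.83395 - 0.99967 = 0.8343 bits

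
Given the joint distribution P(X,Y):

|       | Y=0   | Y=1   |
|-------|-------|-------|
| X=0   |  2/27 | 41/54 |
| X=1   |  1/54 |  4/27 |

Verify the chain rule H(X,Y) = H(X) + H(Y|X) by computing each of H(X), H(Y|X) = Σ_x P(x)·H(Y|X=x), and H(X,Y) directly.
H(X) = 0.6500 bits, H(Y|X) = 0.4445 bits, H(X,Y) = 1.0945 bits

Marginal of X (row sums):
  P(X=0) = 2/27 + 41/54 = 5/6
  P(X=1) = 1/54 + 4/27 = 1/6
H(X) = -[(5/6)·log₂(5/6) + (1/6)·log₂(1/6)]
  = 0.21920 + 0.43083 = 0.6500 bits

H(Y|X) = Σ_x P(x)·H(Y|X=x):
  X=0: P(X=0) = 5/6, P(Y|X=0) = (4/45, 41/45) → H(Y|X=0) = 0.43275
  X=1: P(X=1) = 1/6, P(Y|X=1) = (1/9, 8/9) → H(Y|X=1) = 0.50326
H(Y|X) = (5/6)·0.43275 + (1/6)·0.50326 = 0.4445 bits

H(X,Y) = -Σ_{x,y} P(x,y) log₂ P(x,y). Per-cell terms -P(x,y)·log₂P(x,y):
  X=0: 0.27814, 0.30168
  X=1: 0.10657, 0.40813
Sum of the 4 terms: H(X,Y) = 1.0945 bits

Chain rule check:
  H(X) + H(Y|X) = 0.6500 + 0.4445 = 1.0945 bits
  H(X,Y) = 1.0945 bits
✓ Chain rule verified.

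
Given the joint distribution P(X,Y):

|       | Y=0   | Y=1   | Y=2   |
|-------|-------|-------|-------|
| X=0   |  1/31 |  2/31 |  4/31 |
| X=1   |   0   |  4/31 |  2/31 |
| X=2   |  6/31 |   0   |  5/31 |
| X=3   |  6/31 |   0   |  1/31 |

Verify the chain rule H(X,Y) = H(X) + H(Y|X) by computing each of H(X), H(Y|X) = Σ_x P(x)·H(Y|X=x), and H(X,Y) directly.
H(X) = 1.9585 bits, H(Y|X) = 0.9754 bits, H(X,Y) = 2.9339 bits

Marginal of X (row sums):
  P(X=0) = 1/31 + 2/31 + 4/31 = 7/31
  P(X=1) = 0 + 4/31 + 2/31 = 6/31
  P(X=2) = 6/31 + 0 + 5/31 = 11/31
  P(X=3) = 6/31 + 0 + 1/31 = 7/31
H(X) = -[(7/31)·log₂(7/31) + (6/31)·log₂(6/31) + (11/31)·log₂(11/31) + (7/31)·log₂(7/31)]
  = 0.48477 + 0.45856 + 0.53040 + 0.48477 = 1.9585 bits

H(Y|X) = Σ_x P(x)·H(Y|X=x):
  X=0: P(X=0) = 7/31, P(Y|X=0) = (1/7, 2/7, 4/7) → H(Y|X=0) = 1.37878
  X=1: P(X=1) = 6/31, P(Y|X=1) = (0, 2/3, 1/3) → H(Y|X=1) = 0.91830
  X=2: P(X=2) = 11/31, P(Y|X=2) = (6/11, 0, 5/11) → H(Y|X=2) = 0.99403
  X=3: P(X=3) = 7/31, P(Y|X=3) = (6/7, 0, 1/7) → H(Y|X=3) = 0.59167
H(Y|X) = (7/31)·1.37878 + (6/31)·0.91830 + (11/31)·0.99403 + (7/31)·0.59167 = 0.9754 bits

H(X,Y) = -Σ_{x,y} P(x,y) log₂ P(x,y). Per-cell terms -P(x,y)·log₂P(x,y):
  X=0: 0.15981, 0.25511, 0.38119
  X=1: 0.00000, 0.38119, 0.25511
  X=2: 0.45856, 0.00000, 0.42456
  X=3: 0.45856, 0.00000, 0.15981
  (cells with P = 0 contribute 0)
Sum of the 12 terms: H(X,Y) = 2.9339 bits

Chain rule check:
  H(X) + H(Y|X) = 1.9585 + 0.9754 = 2.9339 bits
  H(X,Y) = 2.9339 bits
✓ Chain rule verified.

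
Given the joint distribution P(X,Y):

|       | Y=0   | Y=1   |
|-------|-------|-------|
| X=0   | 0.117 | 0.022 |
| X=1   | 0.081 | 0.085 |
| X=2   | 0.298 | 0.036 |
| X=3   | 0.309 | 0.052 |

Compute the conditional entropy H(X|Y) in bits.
1.8060 bits

H(X|Y) = H(X,Y) - H(Y)

H(X,Y) = -Σ_{x,y} P(x,y) log₂ P(x,y). Per-cell terms -P(x,y)·log₂P(x,y):
  X=0: 0.3622, 0.1211
  X=1: 0.2937, 0.3023
  X=2: 0.5205, 0.1727
  X=3: 0.5235, 0.2218
Sum of the 8 terms: H(X,Y) = 2.5178 bits

Marginal of Y (column sums):
  P(Y=0) = 0.117 + 0.081 + 0.298 + 0.309 = 0.805
  P(Y=1) = 0.022 + 0.085 + 0.036 + 0.052 = 0.195
H(Y) = -[0.805·log₂(0.805) + 0.195·log₂(0.195)]
  = 0.2519 + 0.4599 = 0.7118 bits

H(X|Y) = H(X,Y) - H(Y) = 2.5178 - 0.7118 = 1.8060 bits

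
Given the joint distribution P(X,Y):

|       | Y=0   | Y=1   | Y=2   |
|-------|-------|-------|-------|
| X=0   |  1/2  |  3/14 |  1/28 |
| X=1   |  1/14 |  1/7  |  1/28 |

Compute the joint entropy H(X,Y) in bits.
1.9926 bits

H(X,Y) = -Σ_{x,y} P(x,y) log₂ P(x,y). Per-cell terms -P(x,y)·log₂P(x,y):
  X=0: 0.50000, 0.47623, 0.17169
  X=1: 0.27195, 0.40105, 0.17169
Sum of the 6 terms: H(X,Y) = 1.9926 bits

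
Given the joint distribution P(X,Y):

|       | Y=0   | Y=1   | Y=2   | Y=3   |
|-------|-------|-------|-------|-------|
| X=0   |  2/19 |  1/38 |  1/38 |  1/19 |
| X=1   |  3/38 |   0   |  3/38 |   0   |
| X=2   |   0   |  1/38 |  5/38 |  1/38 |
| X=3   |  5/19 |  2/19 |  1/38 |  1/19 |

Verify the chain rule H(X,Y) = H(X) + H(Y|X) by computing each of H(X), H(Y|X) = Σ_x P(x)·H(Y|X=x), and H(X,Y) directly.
H(X) = 1.8625 bits, H(Y|X) = 1.4292 bits, H(X,Y) = 3.2916 bits

Marginal of X (row sums):
  P(X=0) = 2/19 + 1/38 + 1/38 + 1/19 = 4/19
  P(X=1) = 3/38 + 0 + 3/38 + 0 = 3/19
  P(X=2) = 0 + 1/38 + 5/38 + 1/38 = 7/38
  P(X=3) = 5/19 + 2/19 + 1/38 + 1/19 = 17/38
H(X) = -[(4/19)·log₂(4/19) + (3/19)·log₂(3/19) + (7/38)·log₂(7/38) + (17/38)·log₂(17/38)]
  = 0.47325 + 0.42047 + 0.44958 + 0.51916 = 1.8625 bits

H(Y|X) = Σ_x P(x)·H(Y|X=x):
  X=0: P(X=0) = 4/19, P(Y|X=0) = (1/2, 1/8, 1/8, 1/4) → H(Y|X=0) = 1.75000
  X=1: P(X=1) = 3/19, P(Y|X=1) = (1/2, 0, 1/2, 0) → H(Y|X=1) = 1.00000
  X=2: P(X=2) = 7/38, P(Y|X=2) = (0, 1/7, 5/7, 1/7) → H(Y|X=2) = 1.14883
  X=3: P(X=3) = 17/38, P(Y|X=3) = (10/17, 4/17, 1/17, 2/17) → H(Y|X=3) = 1.54515
H(Y|X) = (4/19)·1.75000 + (3/19)·1.00000 + (7/38)·1.14883 + (17/38)·1.54515 = 1.4292 bits

H(X,Y) = -Σ_{x,y} P(x,y) log₂ P(x,y). Per-cell terms -P(x,y)·log₂P(x,y):
  X=0: 0.34189, 0.13810, 0.13810, 0.22358
  X=1: 0.28918, 0.00000, 0.28918, 0.00000
  X=2: 0.00000, 0.13810, 0.38500, 0.13810
  X=3: 0.50684, 0.34189, 0.13810, 0.22358
  (cells with P = 0 contribute 0)
Sum of the 16 terms: H(X,Y) = 3.2916 bits

Chain rule check:
  H(X) + H(Y|X) = 1.8625 + 1.4292 = 3.2917 bits
  H(X,Y) = 3.2916 bits
✓ Chain rule verified (Δ = 0.0001 is 4-dp rounding noise: each of the three values was rounded independently).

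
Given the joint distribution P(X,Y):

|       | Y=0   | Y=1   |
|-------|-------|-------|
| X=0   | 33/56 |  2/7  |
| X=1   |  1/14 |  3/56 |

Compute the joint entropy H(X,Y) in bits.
1.4641 bits

H(X,Y) = -Σ_{x,y} P(x,y) log₂ P(x,y). Per-cell terms -P(x,y)·log₂P(x,y):
  X=0: 0.44960, 0.51639
  X=1: 0.27195, 0.22620
Sum of the 4 terms: H(X,Y) = 1.4641 bits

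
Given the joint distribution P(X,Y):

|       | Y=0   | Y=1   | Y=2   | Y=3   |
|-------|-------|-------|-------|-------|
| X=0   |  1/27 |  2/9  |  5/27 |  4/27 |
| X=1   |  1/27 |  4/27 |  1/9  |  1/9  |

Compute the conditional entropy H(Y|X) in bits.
1.8305 bits

H(Y|X) = H(X,Y) - H(X)

H(X,Y) = -Σ_{x,y} P(x,y) log₂ P(x,y). Per-cell terms -P(x,y)·log₂P(x,y):
  X=0: 0.17611, 0.48221, 0.45055, 0.40813
  X=1: 0.17611, 0.40813, 0.35221, 0.35221
Sum of the 8 terms: H(X,Y) = 2.80566 bits

Marginal of X (row sums):
  P(X=0) = 1/27 + 2/9 + 5/27 + 4/27 = 16/27
  P(X=1) = 1/27 + 4/27 + 1/9 + 1/9 = 11/27
H(X) = -[(16/27)·log₂(16/27) + (11/27)·log₂(11/27)]
  = 0.44734 + 0.52778 = 0.97512 bits

H(Y|X) = H(X,Y) - H(X) = 2.80566 - 0.97512 = 1.8305 bits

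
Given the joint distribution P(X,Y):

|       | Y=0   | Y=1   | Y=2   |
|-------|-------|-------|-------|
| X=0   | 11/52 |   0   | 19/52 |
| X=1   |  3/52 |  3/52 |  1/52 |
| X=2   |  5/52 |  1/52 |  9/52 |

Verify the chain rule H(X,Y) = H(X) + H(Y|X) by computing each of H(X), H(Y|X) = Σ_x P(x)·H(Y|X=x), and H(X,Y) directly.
H(X) = 1.3646 bits, H(Y|X) = 1.0971 bits, H(X,Y) = 2.4617 bits

Marginal of X (row sums):
  P(X=0) = 11/52 + 0 + 19/52 = 15/26
  P(X=1) = 3/52 + 3/52 + 1/52 = 7/52
  P(X=2) = 5/52 + 1/52 + 9/52 = 15/52
H(X) = -[(15/26)·log₂(15/26) + (7/52)·log₂(7/52) + (15/52)·log₂(15/52)]
  = 0.45782 + 0.38945 + 0.51737 = 1.3646 bits

H(Y|X) = Σ_x P(x)·H(Y|X=x):
  X=0: P(X=0) = 15/26, P(Y|X=0) = (11/30, 0, 19/30) → H(Y|X=0) = 0.94808
  X=1: P(X=1) = 7/52, P(Y|X=1) = (3/7, 3/7, 1/7) → H(Y|X=1) = 1.44882
  X=2: P(X=2) = 15/52, P(Y|X=2) = (1/3, 1/15, 3/5) → H(Y|X=2) = 1.23096
H(Y|X) = (15/26)·0.94808 + (7/52)·1.44882 + (15/52)·1.23096 = 1.0971 bits

H(X,Y) = -Σ_{x,y} P(x,y) log₂ P(x,y). Per-cell terms -P(x,y)·log₂P(x,y):
  X=0: 0.47406, 0.00000, 0.53073
  X=1: 0.23743, 0.23743, 0.10962
  X=2: 0.32486, 0.10962, 0.43797
  (cells with P = 0 contribute 0)
Sum of the 9 terms: H(X,Y) = 2.4617 bits

Chain rule check:
  H(X) + H(Y|X) = 1.3646 + 1.0971 = 2.4617 bits
  H(X,Y) = 2.4617 bits
✓ Chain rule verified.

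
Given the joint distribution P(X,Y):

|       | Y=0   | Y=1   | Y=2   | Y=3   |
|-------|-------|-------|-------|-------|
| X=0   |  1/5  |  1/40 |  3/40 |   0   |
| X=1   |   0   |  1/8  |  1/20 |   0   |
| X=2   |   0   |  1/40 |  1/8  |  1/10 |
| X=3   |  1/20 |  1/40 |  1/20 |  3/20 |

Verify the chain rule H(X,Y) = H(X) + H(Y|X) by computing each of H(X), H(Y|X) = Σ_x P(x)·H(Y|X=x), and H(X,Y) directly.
H(X) = 1.9733 bits, H(Y|X) = 1.3115 bits, H(X,Y) = 3.2848 bits

Marginal of X (row sums):
  P(X=0) = 1/5 + 1/40 + 3/40 + 0 = 3/10
  P(X=1) = 0 + 1/8 + 1/20 + 0 = 7/40
  P(X=2) = 0 + 1/40 + 1/8 + 1/10 = 1/4
  P(X=3) = 1/20 + 1/40 + 1/20 + 3/20 = 11/40
H(X) = -[(3/10)·log₂(3/10) + (7/40)·log₂(7/40) + (1/4)·log₂(1/4) + (11/40)·log₂(11/40)]
  = 0.52109 + 0.44005 + 0.50000 + 0.51219 = 1.9733 bits

H(Y|X) = Σ_x P(x)·H(Y|X=x):
  X=0: P(X=0) = 3/10, P(Y|X=0) = (2/3, 1/12, 1/4, 0) → H(Y|X=0) = 1.18872
  X=1: P(X=1) = 7/40, P(Y|X=1) = (0, 5/7, 2/7, 0) → H(Y|X=1) = 0.86312
  X=2: P(X=2) = 1/4, P(Y|X=2) = (0, 1/10, 1/2, 2/5) → H(Y|X=2) = 1.36096
  X=3: P(X=3) = 11/40, P(Y|X=3) = (2/11, 1/11, 2/11, 6/11) → H(Y|X=3) = 1.68582
H(Y|X) = (3/10)·1.18872 + (7/40)·0.86312 + (1/4)·1.36096 + (11/40)·1.68582 = 1.3115 bits

H(X,Y) = -Σ_{x,y} P(x,y) log₂ P(x,y). Per-cell terms -P(x,y)·log₂P(x,y):
  X=0: 0.46439, 0.13305, 0.28027, 0.00000
  X=1: 0.00000, 0.37500, 0.21610, 0.00000
  X=2: 0.00000, 0.13305, 0.37500, 0.33219
  X=3: 0.21610, 0.13305, 0.21610, 0.41054
  (cells with P = 0 contribute 0)
Sum of the 16 terms: H(X,Y) = 3.2848 bits

Chain rule check:
  H(X) + H(Y|X) = 1.9733 + 1.3115 = 3.2848 bits
  H(X,Y) = 3.2848 bits
✓ Chain rule verified.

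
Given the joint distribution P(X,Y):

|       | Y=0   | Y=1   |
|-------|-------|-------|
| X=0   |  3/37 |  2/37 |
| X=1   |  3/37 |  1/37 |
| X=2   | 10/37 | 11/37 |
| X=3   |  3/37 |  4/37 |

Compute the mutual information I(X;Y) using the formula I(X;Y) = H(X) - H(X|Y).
0.0275 bits

I(X;Y) = H(X) - H(X|Y)

Marginal of X (row sums):
  P(X=0) = 3/37 + 2/37 = 5/37
  P(X=1) = 3/37 + 1/37 = 4/37
  P(X=2) = 10/37 + 11/37 = 21/37
  P(X=3) = 3/37 + 4/37 = 7/37
H(X) = -[(5/37)·log₂(5/37) + (4/37)·log₂(4/37) + (21/37)·log₂(21/37) + (7/37)·log₂(7/37)]
  = 0.39021 + 0.34697 + 0.46378 + 0.45445 = 1.6554 bits

Marginal of Y (column sums):
  P(Y=0) = 3/37 + 3/37 + 10/37 + 3/37 = 19/37
  P(Y=1) = 2/37 + 1/37 + 11/37 + 4/37 = 18/37
H(X|Y) = Σ_y P(y)·H(X|Y=y):
  Y=0: P(Y=0) = 19/37, P(X|Y=0) = (3/19, 3/19, 10/19, 3/19) → H(X|Y=0) = 1.74877
  Y=1: P(Y=1) = 18/37, P(X|Y=1) = (1/9, 1/18, 11/18, 2/9) → H(X|Y=1) = 1.50027
H(X|Y) = (19/37)·1.74877 + (18/37)·1.50027 = 1.6279 bits

I(X;Y) = H(X) - H(X|Y) = 1.6554 - 1.6279 = 0.0275 bits

Cross-check via I(X;Y) = H(X) + H(Y) - H(X,Y): computing H(Y) from the column sums and H(X,Y) from the 8 cells in the same way gives H(Y) = 0.9995 bits and H(X,Y) = 2.6274 bits, so
I(X;Y) = 1.6554 + 0.9995 - 2.6274 = 0.0275 bits ✓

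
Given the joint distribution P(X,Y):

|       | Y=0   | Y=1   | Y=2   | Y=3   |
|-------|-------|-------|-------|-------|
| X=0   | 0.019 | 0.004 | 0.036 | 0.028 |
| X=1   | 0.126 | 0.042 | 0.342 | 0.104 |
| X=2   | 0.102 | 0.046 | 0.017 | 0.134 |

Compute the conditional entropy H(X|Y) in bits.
1.0715 bits

H(X|Y) = H(X,Y) - H(Y)

H(X,Y) = -Σ_{x,y} P(x,y) log₂ P(x,y). Per-cell terms -P(x,y)·log₂P(x,y):
  X=0: 0.1086, 0.0319, 0.1727, 0.1444
  X=1: 0.3766, 0.1921, 0.5294, 0.3396
  X=2: 0.3359, 0.2043, 0.0999, 0.3886
Sum of the 12 terms: H(X,Y) = 2.9240 bits

Marginal of Y (column sums):
  P(Y=0) = 0.019 + 0.126 + 0.102 = 0.247
  P(Y=1) = 0.004 + 0.042 + 0.046 = 0.092
  P(Y=2) = 0.036 + 0.342 + 0.017 = 0.395
  P(Y=3) = 0.028 + 0.104 + 0.134 = 0.266
H(Y) = -[0.247·log₂(0.247) + 0.092·log₂(0.092) + 0.395·log₂(0.395) + 0.266·log₂(0.266)]
  = 0.4983 + 0.3167 + 0.5293 + 0.5082 = 1.8525 bits

H(X|Y) = H(X,Y) - H(Y) = 2.9240 - 1.8525 = 1.0715 bits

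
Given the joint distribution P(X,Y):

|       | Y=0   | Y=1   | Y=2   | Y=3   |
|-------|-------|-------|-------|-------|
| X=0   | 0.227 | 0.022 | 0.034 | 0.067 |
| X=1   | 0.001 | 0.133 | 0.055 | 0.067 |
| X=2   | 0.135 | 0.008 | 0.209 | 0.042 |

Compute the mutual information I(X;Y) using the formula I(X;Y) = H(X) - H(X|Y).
0.4494 bits

I(X;Y) = H(X) - H(X|Y)

Marginal of X (row sums):
  P(X=0) = 0.227 + 0.022 + 0.034 + 0.067 = 0.350
  P(X=1) = 0.001 + 0.133 + 0.055 + 0.067 = 0.256
  P(X=2) = 0.135 + 0.008 + 0.209 + 0.042 = 0.394
H(X) = -[0.350·log₂(0.350) + 0.256·log₂(0.256) + 0.394·log₂(0.394)]
  = 0.530101 + 0.503241 + 0.529431 = 1.56277 bits

Marginal of Y (column sums):
  P(Y=0) = 0.227 + 0.001 + 0.135 = 0.363
  P(Y=1) = 0.022 + 0.133 + 0.008 = 0.163
  P(Y=2) = 0.034 + 0.055 + 0.209 = 0.298
  P(Y=3) = 0.067 + 0.067 + 0.042 = 0.176
H(X|Y) = Σ_y P(y)·H(X|Y=y):
  Y=0: P(Y=0) = 0.363, P(X|Y=0) = (227/363, 1/363, 45/121) → H(X|Y=0) = 0.977664
  Y=1: P(Y=1) = 0.163, P(X|Y=1) = (22/163, 133/163, 8/163) → H(X|Y=1) = 0.842838
  Y=2: P(Y=2) = 0.298, P(X|Y=2) = (17/149, 55/298, 209/298) → H(X|Y=2) = 1.166193
  Y=3: P(Y=3) = 0.176, P(X|Y=3) = (67/176, 67/176, 21/88) → H(X|Y=3) = 1.554129
H(X|Y) = 0.363·0.977664 + 0.163·0.842838 + 0.298·1.166193 + 0.176·1.554129 = 1.11333 bits

I(X;Y) = H(X) - H(X|Y) = 1.56277 - 1.11333 = 0.4494 bits

Cross-check via I(X;Y) = H(X) + H(Y) - H(X,Y): computing H(Y) from the column sums and H(X,Y) from the 12 cells in the same way gives H(Y) = 1.91888 bits and H(X,Y) = 3.03221 bits, so
I(X;Y) = 1.56277 + 1.91888 - 3.03221 = 0.4494 bits ✓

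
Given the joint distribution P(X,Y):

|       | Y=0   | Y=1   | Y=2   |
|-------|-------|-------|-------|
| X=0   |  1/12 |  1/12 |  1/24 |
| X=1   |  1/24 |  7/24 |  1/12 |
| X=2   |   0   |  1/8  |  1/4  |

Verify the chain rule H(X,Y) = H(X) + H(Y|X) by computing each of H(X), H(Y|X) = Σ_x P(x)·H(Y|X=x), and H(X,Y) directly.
H(X) = 1.5284 bits, H(Y|X) = 1.1434 bits, H(X,Y) = 2.6718 bits

Marginal of X (row sums):
  P(X=0) = 1/12 + 1/12 + 1/24 = 5/24
  P(X=1) = 1/24 + 7/24 + 1/12 = 5/12
  P(X=2) = 0 + 1/8 + 1/4 = 3/8
H(X) = -[(5/24)·log₂(5/24) + (5/12)·log₂(5/12) + (3/8)·log₂(3/8)]
  = 0.47147 + 0.52626 + 0.53064 = 1.5284 bits

H(Y|X) = Σ_x P(x)·H(Y|X=x):
  X=0: P(X=0) = 5/24, P(Y|X=0) = (2/5, 2/5, 1/5) → H(Y|X=0) = 1.52193
  X=1: P(X=1) = 5/12, P(Y|X=1) = (1/10, 7/10, 1/5) → H(Y|X=1) = 1.15678
  X=2: P(X=2) = 3/8, P(Y|X=2) = (0, 1/3, 2/3) → H(Y|X=2) = 0.91830
H(Y|X) = (5/24)·1.52193 + (5/12)·1.15678 + (3/8)·0.91830 = 1.1434 bits

H(X,Y) = -Σ_{x,y} P(x,y) log₂ P(x,y). Per-cell terms -P(x,y)·log₂P(x,y):
  X=0: 0.29875, 0.29875, 0.19104
  X=1: 0.19104, 0.51847, 0.29875
  X=2: 0.00000, 0.37500, 0.50000
  (cells with P = 0 contribute 0)
Sum of the 9 terms: H(X,Y) = 2.6718 bits

Chain rule check:
  H(X) + H(Y|X) = 1.5284 + 1.1434 = 2.6718 bits
  H(X,Y) = 2.6718 bits
✓ Chain rule verified.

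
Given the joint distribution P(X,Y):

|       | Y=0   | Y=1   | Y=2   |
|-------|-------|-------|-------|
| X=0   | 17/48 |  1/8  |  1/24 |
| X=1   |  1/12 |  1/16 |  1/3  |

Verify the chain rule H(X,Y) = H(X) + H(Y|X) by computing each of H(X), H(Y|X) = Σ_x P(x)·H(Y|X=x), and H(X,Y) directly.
H(X) = 0.9987 bits, H(Y|X) = 1.1747 bits, H(X,Y) = 2.1735 bits

Marginal of X (row sums):
  P(X=0) = 17/48 + 1/8 + 1/24 = 25/48
  P(X=1) = 1/12 + 1/16 + 1/3 = 23/48
H(X) = -[(25/48)·log₂(25/48) + (23/48)·log₂(23/48)]
  = 0.490160 + 0.508588 = 0.9987 bits

H(Y|X) = Σ_x P(x)·H(Y|X=x):
  X=0: P(X=0) = 25/48, P(Y|X=0) = (17/25, 6/25, 2/25) → H(Y|X=0) = 1.163990
  X=1: P(X=1) = 23/48, P(Y|X=1) = (4/23, 3/23, 16/23) → H(Y|X=1) = 1.186393
H(Y|X) = (25/48)·1.163990 + (23/48)·1.186393 = 1.1747 bits

H(X,Y) = -Σ_{x,y} P(x,y) log₂ P(x,y). Per-cell terms -P(x,y)·log₂P(x,y):
  X=0: 0.530364, 0.375000, 0.191040
  X=1: 0.298747, 0.250000, 0.528321
Sum of the 6 terms: H(X,Y) = 2.1735 bits

Chain rule check:
  H(X) + H(Y|X) = 0.9987 + 1.1747 = 2.1734 bits
  H(X,Y) = 2.1735 bits
✓ Chain rule verified (Δ = 0.0001 is 4-dp rounding noise: each of the three values was rounded independently).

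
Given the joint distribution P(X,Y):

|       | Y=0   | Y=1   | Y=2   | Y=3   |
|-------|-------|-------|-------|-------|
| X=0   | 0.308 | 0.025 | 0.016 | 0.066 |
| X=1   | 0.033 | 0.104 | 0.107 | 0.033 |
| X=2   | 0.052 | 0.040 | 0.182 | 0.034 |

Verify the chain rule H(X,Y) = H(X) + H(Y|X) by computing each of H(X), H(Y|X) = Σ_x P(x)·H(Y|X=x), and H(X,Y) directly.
H(X) = 1.5629 bits, H(Y|X) = 1.4779 bits, H(X,Y) = 3.0408 bits

Marginal of X (row sums):
  P(X=0) = 0.308 + 0.025 + 0.016 + 0.066 = 0.415
  P(X=1) = 0.033 + 0.104 + 0.107 + 0.033 = 0.277
  P(X=2) = 0.052 + 0.040 + 0.182 + 0.034 = 0.308
H(X) = -[0.415·log₂(0.415) + 0.277·log₂(0.277) + 0.308·log₂(0.308)]
  = 0.52656 + 0.51302 + 0.52329 = 1.5629 bits

H(Y|X) = Σ_x P(x)·H(Y|X=x):
  X=0: P(X=0) = 0.415, P(Y|X=0) = (308/415, 5/83, 16/415, 66/415) → H(Y|X=0) = 1.16637
  X=1: P(X=1) = 0.277, P(Y|X=1) = (33/277, 104/277, 107/277, 33/277) → H(Y|X=1) = 1.79204
  X=2: P(X=2) = 0.308, P(Y|X=2) = (13/77, 10/77, 13/22, 17/154) → H(Y|X=2) = 1.61519
H(Y|X) = 0.415·1.16637 + 0.277·1.79204 + 0.308·1.61519 = 1.4779 bits

H(X,Y) = -Σ_{x,y} P(x,y) log₂ P(x,y). Per-cell terms -P(x,y)·log₂P(x,y):
  X=0: 0.52329, 0.13305, 0.09545, 0.25881
  X=1: 0.16241, 0.33960, 0.34500, 0.16241
  X=2: 0.22180, 0.18575, 0.44735, 0.16586
Sum of the 12 terms: H(X,Y) = 3.0408 bits

Chain rule check:
  H(X) + H(Y|X) = 1.5629 + 1.4779 = 3.0408 bits
  H(X,Y) = 3.0408 bits
✓ Chain rule verified.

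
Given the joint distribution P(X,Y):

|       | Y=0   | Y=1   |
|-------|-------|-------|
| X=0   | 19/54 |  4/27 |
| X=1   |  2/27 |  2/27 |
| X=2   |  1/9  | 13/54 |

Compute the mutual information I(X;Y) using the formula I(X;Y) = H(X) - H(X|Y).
0.0930 bits

I(X;Y) = H(X) - H(X|Y)

Marginal of X (row sums):
  P(X=0) = 19/54 + 4/27 = 1/2
  P(X=1) = 2/27 + 2/27 = 4/27
  P(X=2) = 1/9 + 13/54 = 19/54
H(X) = -[(1/2)·log₂(1/2) + (4/27)·log₂(4/27) + (19/54)·log₂(19/54)]
  = 0.50000 + 0.40813 + 0.53023 = 1.4384 bits

Marginal of Y (column sums):
  P(Y=0) = 19/54 + 2/27 + 1/9 = 29/54
  P(Y=1) = 4/27 + 2/27 + 13/54 = 25/54
H(X|Y) = Σ_y P(y)·H(X|Y=y):
  Y=0: P(Y=0) = 29/54, P(X|Y=0) = (19/29, 4/29, 6/29) → H(X|Y=0) = 1.26417
  Y=1: P(Y=1) = 25/54, P(X|Y=1) = (8/25, 4/25, 13/25) → H(X|Y=1) = 1.43963
H(X|Y) = (29/54)·1.26417 + (25/54)·1.43963 = 1.3454 bits

I(X;Y) = H(X) - H(X|Y) = 1.4384 - 1.3454 = 0.0930 bits

Cross-check via I(X;Y) = H(X) + H(Y) - H(X,Y): computing H(Y) from the column sums and H(X,Y) from the 6 cells in the same way gives H(Y) = 0.9960 bits and H(X,Y) = 2.3414 bits, so
I(X;Y) = 1.4384 + 0.9960 - 2.3414 = 0.0930 bits ✓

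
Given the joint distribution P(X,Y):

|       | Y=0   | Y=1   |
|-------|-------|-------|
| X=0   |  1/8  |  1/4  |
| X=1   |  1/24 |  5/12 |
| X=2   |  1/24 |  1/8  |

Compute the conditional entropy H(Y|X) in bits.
0.6810 bits

H(Y|X) = H(X,Y) - H(X)

H(X,Y) = -Σ_{x,y} P(x,y) log₂ P(x,y). Per-cell terms -P(x,y)·log₂P(x,y):
  X=0: 0.3750, 0.5000
  X=1: 0.1910, 0.5263
  X=2: 0.1910, 0.3750
Sum of the 6 terms: H(X,Y) = 2.1583 bits

Marginal of X (row sums):
  P(X=0) = 1/8 + 1/4 = 3/8
  P(X=1) = 1/24 + 5/12 = 11/24
  P(X=2) = 1/24 + 1/8 = 1/6
H(X) = -[(3/8)·log₂(3/8) + (11/24)·log₂(11/24) + (1/6)·log₂(1/6)]
  = 0.5306 + 0.5159 + 0.4308 = 1.4773 bits

H(Y|X) = H(X,Y) - H(X) = 2.1583 - 1.4773 = 0.6810 bits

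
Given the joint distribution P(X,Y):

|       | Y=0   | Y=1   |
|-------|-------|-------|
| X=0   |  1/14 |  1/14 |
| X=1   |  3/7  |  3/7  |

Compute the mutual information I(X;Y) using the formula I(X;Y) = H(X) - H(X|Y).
0.0000 bits

I(X;Y) = H(X) - H(X|Y)

Marginal of X (row sums):
  P(X=0) = 1/14 + 1/14 = 1/7
  P(X=1) = 3/7 + 3/7 = 6/7
H(X) = -[(1/7)·log₂(1/7) + (6/7)·log₂(6/7)]
  = 0.4011 + 0.1906 = 0.5917 bits

Marginal of Y (column sums):
  P(Y=0) = 1/14 + 3/7 = 1/2
  P(Y=1) = 1/14 + 3/7 = 1/2
H(X|Y) = Σ_y P(y)·H(X|Y=y):
  Y=0: P(Y=0) = 1/2, P(X|Y=0) = (1/7, 6/7) → H(X|Y=0) = 0.5917
  Y=1: P(Y=1) = 1/2, P(X|Y=1) = (1/7, 6/7) → H(X|Y=1) = 0.5917
H(X|Y) = (1/2)·0.5917 + (1/2)·0.5917 = 0.5917 bits

I(X;Y) = H(X) - H(X|Y) = 0.5917 - 0.5917 = 0.0000 bits

Cross-check via I(X;Y) = H(X) + H(Y) - H(X,Y): computing H(Y) from the column sums and H(X,Y) from the 4 cells in the same way gives H(Y) = 1.0000 bits and H(X,Y) = 1.5917 bits, so
I(X;Y) = 0.5917 + 1.0000 - 1.5917 = 0.0000 bits ✓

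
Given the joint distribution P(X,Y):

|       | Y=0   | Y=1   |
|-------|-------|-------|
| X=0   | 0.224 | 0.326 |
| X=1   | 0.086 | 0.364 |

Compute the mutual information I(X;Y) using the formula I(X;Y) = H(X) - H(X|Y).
0.0402 bits

I(X;Y) = H(X) - H(X|Y)

Marginal of X (row sums):
  P(X=0) = 0.224 + 0.326 = 0.550
  P(X=1) = 0.086 + 0.364 = 0.450
H(X) = -[0.550·log₂(0.550) + 0.450·log₂(0.450)]
  = 0.4744 + 0.5184 = 0.9928 bits

Marginal of Y (column sums):
  P(Y=0) = 0.224 + 0.086 = 0.310
  P(Y=1) = 0.326 + 0.364 = 0.690
H(X|Y) = Σ_y P(y)·H(X|Y=y):
  Y=0: P(Y=0) = 0.310, P(X|Y=0) = (112/155, 43/155) → H(X|Y=0) = 0.8519
  Y=1: P(Y=1) = 0.690, P(X|Y=1) = (163/345, 182/345) → H(X|Y=1) = 0.9978
H(X|Y) = 0.310·0.8519 + 0.690·0.9978 = 0.9526 bits

I(X;Y) = H(X) - H(X|Y) = 0.9928 - 0.9526 = 0.0402 bits

Cross-check via I(X;Y) = H(X) + H(Y) - H(X,Y): computing H(Y) from the column sums and H(X,Y) from the 4 cells in the same way gives H(Y) = 0.8932 bits and H(X,Y) = 1.8458 bits, so
I(X;Y) = 0.9928 + 0.8932 - 1.8458 = 0.0402 bits ✓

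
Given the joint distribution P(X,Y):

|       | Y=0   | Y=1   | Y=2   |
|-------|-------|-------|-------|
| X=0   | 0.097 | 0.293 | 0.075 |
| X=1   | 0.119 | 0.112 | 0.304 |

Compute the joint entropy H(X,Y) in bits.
2.3671 bits

H(X,Y) = -Σ_{x,y} P(x,y) log₂ P(x,y). Per-cell terms -P(x,y)·log₂P(x,y):
  X=0: 0.32649, 0.51891, 0.28027
  X=1: 0.36545, 0.35374, 0.52223
Sum of the 6 terms: H(X,Y) = 2.3671 bits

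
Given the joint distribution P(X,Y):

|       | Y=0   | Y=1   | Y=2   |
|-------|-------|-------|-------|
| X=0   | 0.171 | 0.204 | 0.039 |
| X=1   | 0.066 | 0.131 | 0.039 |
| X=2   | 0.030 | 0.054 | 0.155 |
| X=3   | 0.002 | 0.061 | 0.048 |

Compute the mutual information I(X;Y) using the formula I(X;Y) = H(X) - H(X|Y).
0.2245 bits

I(X;Y) = H(X) - H(X|Y)

Marginal of X (row sums):
  P(X=0) = 0.171 + 0.204 + 0.039 = 0.414
  P(X=1) = 0.066 + 0.131 + 0.039 = 0.236
  P(X=2) = 0.030 + 0.054 + 0.155 = 0.239
  P(X=3) = 0.002 + 0.061 + 0.048 = 0.111
H(X) = -[0.414·log₂(0.414) + 0.236·log₂(0.236) + 0.239·log₂(0.239) + 0.111·log₂(0.111)]
  = 0.52673 + 0.49162 + 0.49352 + 0.35202 = 1.8639 bits

Marginal of Y (column sums):
  P(Y=0) = 0.171 + 0.066 + 0.030 + 0.002 = 0.269
  P(Y=1) = 0.204 + 0.131 + 0.054 + 0.061 = 0.450
  P(Y=2) = 0.039 + 0.039 + 0.155 + 0.048 = 0.281
H(X|Y) = Σ_y P(y)·H(X|Y=y):
  Y=0: P(Y=0) = 0.269, P(X|Y=0) = (171/269, 66/269, 30/269, 2/269) → H(X|Y=0) = 1.31834
  Y=1: P(Y=1) = 0.450, P(X|Y=1) = (34/75, 131/450, 3/25, 61/450) → H(X|Y=1) = 1.79358
  Y=2: P(Y=2) = 0.281, P(X|Y=2) = (39/281, 39/281, 155/281, 48/281) → H(X|Y=2) = 1.69977
H(X|Y) = 0.269·1.31834 + 0.450·1.79358 + 0.281·1.69977 = 1.6394 bits

I(X;Y) = H(X) - H(X|Y) = 1.8639 - 1.6394 = 0.2245 bits

Cross-check via I(X;Y) = H(X) + H(Y) - H(X,Y): computing H(Y) from the column sums and H(X,Y) from the 12 cells in the same way gives H(Y) = 1.5426 bits and H(X,Y) = 3.1820 bits, so
I(X;Y) = 1.8639 + 1.5426 - 3.1820 = 0.2245 bits ✓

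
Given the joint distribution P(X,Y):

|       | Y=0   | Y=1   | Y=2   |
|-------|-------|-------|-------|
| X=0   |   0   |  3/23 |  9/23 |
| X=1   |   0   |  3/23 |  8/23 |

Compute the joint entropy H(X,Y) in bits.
1.8262 bits

H(X,Y) = -Σ_{x,y} P(x,y) log₂ P(x,y). Per-cell terms -P(x,y)·log₂P(x,y):
  X=0: 0.0000, 0.3833, 0.5297
  X=1: 0.0000, 0.3833, 0.5299
  (cells with P = 0 contribute 0)
Sum of the 6 terms: H(X,Y) = 1.8262 bits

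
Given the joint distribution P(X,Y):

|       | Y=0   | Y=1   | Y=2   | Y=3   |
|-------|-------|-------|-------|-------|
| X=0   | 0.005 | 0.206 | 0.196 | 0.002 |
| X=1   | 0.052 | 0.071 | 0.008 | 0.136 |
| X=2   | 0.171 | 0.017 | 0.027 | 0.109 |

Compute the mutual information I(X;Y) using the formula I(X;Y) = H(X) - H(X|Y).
0.6039 bits

I(X;Y) = H(X) - H(X|Y)

Marginal of X (row sums):
  P(X=0) = 0.005 + 0.206 + 0.196 + 0.002 = 0.409
  P(X=1) = 0.052 + 0.071 + 0.008 + 0.136 = 0.267
  P(X=2) = 0.171 + 0.017 + 0.027 + 0.109 = 0.324
H(X) = -[0.409·log₂(0.409) + 0.267·log₂(0.267) + 0.324·log₂(0.324)]
  = 0.5275 + 0.5087 + 0.5268 = 1.5630 bits

Marginal of Y (column sums):
  P(Y=0) = 0.005 + 0.052 + 0.171 = 0.228
  P(Y=1) = 0.206 + 0.071 + 0.017 = 0.294
  P(Y=2) = 0.196 + 0.008 + 0.027 = 0.231
  P(Y=3) = 0.002 + 0.136 + 0.109 = 0.247
H(X|Y) = Σ_y P(y)·H(X|Y=y):
  Y=0: P(Y=0) = 0.228, P(X|Y=0) = (5/228, 13/57, 3/4) → H(X|Y=0) = 0.9185
  Y=1: P(Y=1) = 0.294, P(X|Y=1) = (103/147, 71/294, 17/294) → H(X|Y=1) = 1.0924
  Y=2: P(Y=2) = 0.231, P(X|Y=2) = (28/33, 8/231, 9/77) → H(X|Y=2) = 0.7311
  Y=3: P(Y=3) = 0.247, P(X|Y=3) = (2/247, 136/247, 109/247) → H(X|Y=3) = 1.0511
H(X|Y) = 0.228·0.9185 + 0.294·1.0924 + 0.231·0.7311 + 0.247·1.0511 = 0.9591 bits

I(X;Y) = H(X) - H(X|Y) = 1.5630 - 0.9591 = 0.6039 bits

Cross-check via I(X;Y) = H(X) + H(Y) - H(X,Y): computing H(Y) from the column sums and H(X,Y) from the 12 cells in the same way gives H(Y) = 1.9922 bits and H(X,Y) = 2.9513 bits, so
I(X;Y) = 1.5630 + 1.9922 - 2.9513 = 0.6039 bits ✓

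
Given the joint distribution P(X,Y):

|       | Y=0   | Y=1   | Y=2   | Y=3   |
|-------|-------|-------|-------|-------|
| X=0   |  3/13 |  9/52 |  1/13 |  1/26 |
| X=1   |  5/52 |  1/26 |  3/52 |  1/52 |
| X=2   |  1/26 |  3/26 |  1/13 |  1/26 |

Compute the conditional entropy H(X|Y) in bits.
1.3930 bits

H(X|Y) = H(X,Y) - H(Y)

H(X,Y) = -Σ_{x,y} P(x,y) log₂ P(x,y). Per-cell terms -P(x,y)·log₂P(x,y):
  X=0: 0.4882, 0.4380, 0.2846, 0.1808
  X=1: 0.3249, 0.1808, 0.2374, 0.1096
  X=2: 0.1808, 0.3595, 0.2846, 0.1808
Sum of the 12 terms: H(X,Y) = 3.2500 bits

Marginal of Y (column sums):
  P(Y=0) = 3/13 + 5/52 + 1/26 = 19/52
  P(Y=1) = 9/52 + 1/26 + 3/26 = 17/52
  P(Y=2) = 1/13 + 3/52 + 1/13 = 11/52
  P(Y=3) = 1/26 + 1/52 + 1/26 = 5/52
H(Y) = -[(19/52)·log₂(19/52) + (17/52)·log₂(17/52) + (11/52)·log₂(11/52) + (5/52)·log₂(5/52)]
  = 0.5307 + 0.5273 + 0.4741 + 0.3249 = 1.8570 bits

H(X|Y) = H(X,Y) - H(Y) = 3.2500 - 1.8570 = 1.3930 bits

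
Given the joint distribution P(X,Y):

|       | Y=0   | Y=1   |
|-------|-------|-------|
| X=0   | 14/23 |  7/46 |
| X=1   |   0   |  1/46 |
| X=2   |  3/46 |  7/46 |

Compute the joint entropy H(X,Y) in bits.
1.6396 bits

H(X,Y) = -Σ_{x,y} P(x,y) log₂ P(x,y). Per-cell terms -P(x,y)·log₂P(x,y):
  X=0: 0.4360, 0.4133
  X=1: 0.0000, 0.1201
  X=2: 0.2569, 0.4133
  (cells with P = 0 contribute 0)
Sum of the 6 terms: H(X,Y) = 1.6396 bits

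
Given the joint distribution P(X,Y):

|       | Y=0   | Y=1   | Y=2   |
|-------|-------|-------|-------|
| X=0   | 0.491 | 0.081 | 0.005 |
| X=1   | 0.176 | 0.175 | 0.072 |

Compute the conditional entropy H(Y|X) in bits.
1.0074 bits

H(Y|X) = H(X,Y) - H(X)

H(X,Y) = -Σ_{x,y} P(x,y) log₂ P(x,y). Per-cell terms -P(x,y)·log₂P(x,y):
  X=0: 0.503867, 0.293701, 0.038219
  X=1: 0.441118, 0.440050, 0.273302
Sum of the 6 terms: H(X,Y) = 1.99026 bits

Marginal of X (row sums):
  P(X=0) = 0.491 + 0.081 + 0.005 = 0.577
  P(X=1) = 0.176 + 0.175 + 0.072 = 0.423
H(X) = -[0.577·log₂(0.577) + 0.423·log₂(0.423)]
  = 0.457767 + 0.525057 = 0.98282 bits

H(Y|X) = H(X,Y) - H(X) = 1.99026 - 0.98282 = 1.0074 bits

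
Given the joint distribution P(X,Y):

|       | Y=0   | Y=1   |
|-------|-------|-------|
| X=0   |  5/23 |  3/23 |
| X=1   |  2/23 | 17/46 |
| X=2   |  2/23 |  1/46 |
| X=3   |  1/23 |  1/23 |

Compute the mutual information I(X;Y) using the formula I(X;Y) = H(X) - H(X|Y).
0.1696 bits

I(X;Y) = H(X) - H(X|Y)

Marginal of X (row sums):
  P(X=0) = 5/23 + 3/23 = 8/23
  P(X=1) = 2/23 + 17/46 = 21/46
  P(X=2) = 2/23 + 1/46 = 5/46
  P(X=3) = 1/23 + 1/23 = 2/23
H(X) = -[(8/23)·log₂(8/23) + (21/46)·log₂(21/46) + (5/46)·log₂(5/46) + (2/23)·log₂(2/23)]
  = 0.52993 + 0.51644 + 0.34800 + 0.30640 = 1.7008 bits

Marginal of Y (column sums):
  P(Y=0) = 5/23 + 2/23 + 2/23 + 1/23 = 10/23
  P(Y=1) = 3/23 + 17/46 + 1/46 + 1/23 = 13/23
H(X|Y) = Σ_y P(y)·H(X|Y=y):
  Y=0: P(Y=0) = 10/23, P(X|Y=0) = (1/2, 1/5, 1/5, 1/10) → H(X|Y=0) = 1.76096
  Y=1: P(Y=1) = 13/23, P(X|Y=1) = (3/13, 17/26, 1/26, 1/13) → H(X|Y=1) = 1.35441
H(X|Y) = (10/23)·1.76096 + (13/23)·1.35441 = 1.5312 bits

I(X;Y) = H(X) - H(X|Y) = 1.7008 - 1.5312 = 0.1696 bits

Cross-check via I(X;Y) = H(X) + H(Y) - H(X,Y): computing H(Y) from the column sums and H(X,Y) from the 8 cells in the same way gives H(Y) = 0.9877 bits and H(X,Y) = 2.5189 bits, so
I(X;Y) = 1.7008 + 0.9877 - 2.5189 = 0.1696 bits ✓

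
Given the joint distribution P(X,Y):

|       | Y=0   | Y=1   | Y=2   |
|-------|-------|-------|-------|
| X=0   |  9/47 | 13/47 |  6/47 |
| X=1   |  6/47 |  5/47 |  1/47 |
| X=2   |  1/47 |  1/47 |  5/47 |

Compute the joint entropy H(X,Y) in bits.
2.7700 bits

H(X,Y) = -Σ_{x,y} P(x,y) log₂ P(x,y). Per-cell terms -P(x,y)·log₂P(x,y):
  X=0: 0.4566, 0.5128, 0.3791
  X=1: 0.3791, 0.3439, 0.1182
  X=2: 0.1182, 0.1182, 0.3439
Sum of the 9 terms: H(X,Y) = 2.7700 bits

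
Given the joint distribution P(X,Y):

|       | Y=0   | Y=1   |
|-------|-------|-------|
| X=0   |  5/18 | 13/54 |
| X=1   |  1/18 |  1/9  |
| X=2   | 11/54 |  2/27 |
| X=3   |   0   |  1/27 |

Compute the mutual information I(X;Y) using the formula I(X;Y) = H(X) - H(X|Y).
0.0940 bits

I(X;Y) = H(X) - H(X|Y)

Marginal of X (row sums):
  P(X=0) = 5/18 + 13/54 = 14/27
  P(X=1) = 1/18 + 1/9 = 1/6
  P(X=2) = 11/54 + 2/27 = 5/18
  P(X=3) = 0 + 1/27 = 1/27
H(X) = -[(14/27)·log₂(14/27) + (1/6)·log₂(1/6) + (5/18)·log₂(5/18) + (1/27)·log₂(1/27)]
  = 0.49131 + 0.43083 + 0.51333 + 0.17611 = 1.6116 bits

Marginal of Y (column sums):
  P(Y=0) = 5/18 + 1/18 + 11/54 + 0 = 29/54
  P(Y=1) = 13/54 + 1/9 + 2/27 + 1/27 = 25/54
H(X|Y) = Σ_y P(y)·H(X|Y=y):
  Y=0: P(Y=0) = 29/54, P(X|Y=0) = (15/29, 3/29, 11/29, 0) → H(X|Y=0) = 1.36102
  Y=1: P(Y=1) = 25/54, P(X|Y=1) = (13/25, 6/25, 4/25, 2/25) → H(X|Y=1) = 1.69924
H(X|Y) = (29/54)·1.36102 + (25/54)·1.69924 = 1.5176 bits

I(X;Y) = H(X) - H(X|Y) = 1.6116 - 1.5176 = 0.0940 bits

Cross-check via I(X;Y) = H(X) + H(Y) - H(X,Y): computing H(Y) from the column sums and H(X,Y) from the 8 cells in the same way gives H(Y) = 0.9960 bits and H(X,Y) = 2.5136 bits, so
I(X;Y) = 1.6116 + 0.9960 - 2.5136 = 0.0940 bits ✓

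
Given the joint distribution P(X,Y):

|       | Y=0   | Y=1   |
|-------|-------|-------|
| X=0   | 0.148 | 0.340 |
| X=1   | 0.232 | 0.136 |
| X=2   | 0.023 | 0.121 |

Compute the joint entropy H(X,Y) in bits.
2.3114 bits

H(X,Y) = -Σ_{x,y} P(x,y) log₂ P(x,y). Per-cell terms -P(x,y)·log₂P(x,y):
  X=0: 0.40794, 0.52917
  X=1: 0.48901, 0.39145
  X=2: 0.12517, 0.36868
Sum of the 6 terms: H(X,Y) = 2.3114 bits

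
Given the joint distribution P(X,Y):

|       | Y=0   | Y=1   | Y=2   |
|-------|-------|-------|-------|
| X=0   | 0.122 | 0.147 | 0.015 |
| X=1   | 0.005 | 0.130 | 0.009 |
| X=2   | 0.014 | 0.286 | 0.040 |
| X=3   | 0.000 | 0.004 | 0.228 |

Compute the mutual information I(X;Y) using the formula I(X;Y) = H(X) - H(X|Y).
0.6613 bits

I(X;Y) = H(X) - H(X|Y)

Marginal of X (row sums):
  P(X=0) = 0.122 + 0.147 + 0.015 = 0.284
  P(X=1) = 0.005 + 0.130 + 0.009 = 0.144
  P(X=2) = 0.014 + 0.286 + 0.040 = 0.340
  P(X=3) = 0.000 + 0.004 + 0.228 = 0.232
H(X) = -[0.284·log₂(0.284) + 0.144·log₂(0.144) + 0.340·log₂(0.340) + 0.232·log₂(0.232)]
  = 0.51575 + 0.40260 + 0.52917 + 0.48901 = 1.9365 bits

Marginal of Y (column sums):
  P(Y=0) = 0.122 + 0.005 + 0.014 + 0.000 = 0.141
  P(Y=1) = 0.147 + 0.130 + 0.286 + 0.004 = 0.567
  P(Y=2) = 0.015 + 0.009 + 0.040 + 0.228 = 0.292
H(X|Y) = Σ_y P(y)·H(X|Y=y):
  Y=0: P(Y=0) = 0.141, P(X|Y=0) = (122/141, 5/141, 14/141, 0) → H(X|Y=0) = 0.68237
  Y=1: P(Y=1) = 0.567, P(X|Y=1) = (7/27, 130/567, 286/567, 4/567) → H(X|Y=1) = 1.54053
  Y=2: P(Y=2) = 0.292, P(X|Y=2) = (15/292, 9/292, 10/73, 57/73) → H(X|Y=2) = 1.04630
H(X|Y) = 0.141·0.68237 + 0.567·1.54053 + 0.292·1.04630 = 1.2752 bits

I(X;Y) = H(X) - H(X|Y) = 1.9365 - 1.2752 = 0.6613 bits

Cross-check via I(X;Y) = H(X) + H(Y) - H(X,Y): computing H(Y) from the column sums and H(X,Y) from the 12 cells in the same way gives H(Y) = 1.3812 bits and H(X,Y) = 2.6564 bits, so
I(X;Y) = 1.9365 + 1.3812 - 2.6564 = 0.6613 bits ✓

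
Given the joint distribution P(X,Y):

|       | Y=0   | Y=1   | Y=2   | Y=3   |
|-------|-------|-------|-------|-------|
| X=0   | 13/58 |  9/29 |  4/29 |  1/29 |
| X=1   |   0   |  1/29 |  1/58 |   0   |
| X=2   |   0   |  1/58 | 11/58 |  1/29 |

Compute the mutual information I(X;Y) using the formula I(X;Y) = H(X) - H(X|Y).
0.3186 bits

I(X;Y) = H(X) - H(X|Y)

Marginal of X (row sums):
  P(X=0) = 13/58 + 9/29 + 4/29 + 1/29 = 41/58
  P(X=1) = 0 + 1/29 + 1/58 + 0 = 3/58
  P(X=2) = 0 + 1/58 + 11/58 + 1/29 = 7/29
H(X) = -[(41/58)·log₂(41/58) + (3/58)·log₂(3/58) + (7/29)·log₂(7/29)]
  = 0.35375 + 0.22102 + 0.49498 = 1.06975 bits

Marginal of Y (column sums):
  P(Y=0) = 13/58 + 0 + 0 = 13/58
  P(Y=1) = 9/29 + 1/29 + 1/58 = 21/58
  P(Y=2) = 4/29 + 1/58 + 11/58 = 10/29
  P(Y=3) = 1/29 + 0 + 1/29 = 2/29
H(X|Y) = Σ_y P(y)·H(X|Y=y):
  Y=0: P(Y=0) = 13/58, P(X|Y=0) = (1, 0, 0) → H(X|Y=0) = 0.00000
  Y=1: P(Y=1) = 21/58, P(X|Y=1) = (6/7, 2/21, 1/21) → H(X|Y=1) = 0.72286
  Y=2: P(Y=2) = 10/29, P(X|Y=2) = (2/5, 1/20, 11/20) → H(X|Y=2) = 1.21924
  Y=3: P(Y=3) = 2/29, P(X|Y=3) = (1/2, 0, 1/2) → H(X|Y=3) = 1.00000
H(X|Y) = (13/58)·0.00000 + (21/58)·0.72286 + (10/29)·1.21924 + (2/29)·1.00000 = 0.75112 bits

I(X;Y) = H(X) - H(X|Y) = 1.06975 - 0.75112 = 0.3186 bits

Cross-check via I(X;Y) = H(X) + H(Y) - H(X,Y): computing H(Y) from the column sums and H(X,Y) from the 12 cells in the same way gives H(Y) = 1.81000 bits and H(X,Y) = 2.56112 bits, so
I(X;Y) = 1.06975 + 1.81000 - 2.56112 = 0.3186 bits ✓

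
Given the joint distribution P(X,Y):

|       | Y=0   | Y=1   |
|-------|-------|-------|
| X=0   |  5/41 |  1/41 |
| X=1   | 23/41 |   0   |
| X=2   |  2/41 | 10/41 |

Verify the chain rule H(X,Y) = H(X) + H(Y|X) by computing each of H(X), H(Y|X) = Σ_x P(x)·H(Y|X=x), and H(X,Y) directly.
H(X) = 1.3924 bits, H(Y|X) = 0.2854 bits, H(X,Y) = 1.6778 bits

Marginal of X (row sums):
  P(X=0) = 5/41 + 1/41 = 6/41
  P(X=1) = 23/41 + 0 = 23/41
  P(X=2) = 2/41 + 10/41 = 12/41
H(X) = -[(6/41)·log₂(6/41) + (23/41)·log₂(23/41) + (12/41)·log₂(12/41)]
  = 0.40574 + 0.46785 + 0.51881 = 1.3924 bits

H(Y|X) = Σ_x P(x)·H(Y|X=x):
  X=0: P(X=0) = 6/41, P(Y|X=0) = (5/6, 1/6) → H(Y|X=0) = 0.65002
  X=1: P(X=1) = 23/41, P(Y|X=1) = (1, 0) → H(Y|X=1) = 0.00000
  X=2: P(X=2) = 12/41, P(Y|X=2) = (1/6, 5/6) → H(Y|X=2) = 0.65002
H(Y|X) = (6/41)·0.65002 + (23/41)·0.00000 + (12/41)·0.65002 = 0.2854 bits

H(X,Y) = -Σ_{x,y} P(x,y) log₂ P(x,y). Per-cell terms -P(x,y)·log₂P(x,y):
  X=0: 0.37020, 0.13067
  X=1: 0.46785, 0.00000
  X=2: 0.21256, 0.49649
  (cells with P = 0 contribute 0)
Sum of the 6 terms: H(X,Y) = 1.6778 bits

Chain rule check:
  H(X) + H(Y|X) = 1.3924 + 0.2854 = 1.6778 bits
  H(X,Y) = 1.6778 bits
✓ Chain rule verified.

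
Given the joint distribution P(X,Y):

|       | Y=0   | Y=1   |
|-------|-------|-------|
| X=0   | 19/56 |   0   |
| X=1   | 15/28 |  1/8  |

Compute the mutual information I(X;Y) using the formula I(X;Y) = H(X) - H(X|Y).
0.0812 bits

I(X;Y) = H(X) - H(X|Y)

Marginal of X (row sums):
  P(X=0) = 19/56 + 0 = 19/56
  P(X=1) = 15/28 + 1/8 = 37/56
H(X) = -[(19/56)·log₂(19/56) + (37/56)·log₂(37/56)]
  = 0.5291 + 0.3950 = 0.9241 bits

Marginal of Y (column sums):
  P(Y=0) = 19/56 + 15/28 = 7/8
  P(Y=1) = 0 + 1/8 = 1/8
H(X|Y) = Σ_y P(y)·H(X|Y=y):
  Y=0: P(Y=0) = 7/8, P(X|Y=0) = (19/49, 30/49) → H(X|Y=0) = 0.9633
  Y=1: P(Y=1) = 1/8, P(X|Y=1) = (0, 1) → H(X|Y=1) = 0.0000
H(X|Y) = (7/8)·0.9633 + (1/8)·0.0000 = 0.8429 bits

I(X;Y) = H(X) - H(X|Y) = 0.9241 - 0.8429 = 0.0812 bits

Cross-check via I(X;Y) = H(X) + H(Y) - H(X,Y): computing H(Y) from the column sums and H(X,Y) from the 4 cells in the same way gives H(Y) = 0.5436 bits and H(X,Y) = 1.3865 bits, so
I(X;Y) = 0.9241 + 0.5436 - 1.3865 = 0.0812 bits ✓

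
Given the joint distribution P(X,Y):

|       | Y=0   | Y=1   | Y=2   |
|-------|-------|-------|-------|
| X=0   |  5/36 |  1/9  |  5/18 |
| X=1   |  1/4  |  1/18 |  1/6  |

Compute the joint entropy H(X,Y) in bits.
2.4236 bits

H(X,Y) = -Σ_{x,y} P(x,y) log₂ P(x,y). Per-cell terms -P(x,y)·log₂P(x,y):
  X=0: 0.3956, 0.3522, 0.5133
  X=1: 0.5000, 0.2317, 0.4308
Sum of the 6 terms: H(X,Y) = 2.4236 bits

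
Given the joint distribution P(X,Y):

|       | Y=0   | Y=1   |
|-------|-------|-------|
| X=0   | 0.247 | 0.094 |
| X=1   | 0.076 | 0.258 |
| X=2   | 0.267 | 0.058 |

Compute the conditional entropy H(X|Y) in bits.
1.3762 bits

H(X|Y) = H(X,Y) - H(Y)

H(X,Y) = -Σ_{x,y} P(x,y) log₂ P(x,y). Per-cell terms -P(x,y)·log₂P(x,y):
  X=0: 0.49830, 0.32065
  X=1: 0.28256, 0.50428
  X=2: 0.50866, 0.23825
Sum of the 6 terms: H(X,Y) = 2.3527 bits

Marginal of Y (column sums):
  P(Y=0) = 0.247 + 0.076 + 0.267 = 0.590
  P(Y=1) = 0.094 + 0.258 + 0.058 = 0.410
H(Y) = -[0.590·log₂(0.590) + 0.410·log₂(0.410)]
  = 0.44912 + 0.52738 = 0.9765 bits

H(X|Y) = H(X,Y) - H(Y) = 2.3527 - 0.9765 = 1.3762 bits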